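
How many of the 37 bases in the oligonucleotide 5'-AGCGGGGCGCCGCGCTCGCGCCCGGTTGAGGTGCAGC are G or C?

Scanning the sequence gives C=13, A=3, G=17, T=4.
Total G or C: 17 + 13 = 30

30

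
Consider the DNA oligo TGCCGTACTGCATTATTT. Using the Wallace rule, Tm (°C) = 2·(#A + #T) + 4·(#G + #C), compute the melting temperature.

50°C

Scanning the sequence gives G=3, A=3, C=4, T=8.
AT pairs contribute 11, GC pairs contribute 7.
Tm = 2(11) + 4(7) = 22 + 28 = 50°C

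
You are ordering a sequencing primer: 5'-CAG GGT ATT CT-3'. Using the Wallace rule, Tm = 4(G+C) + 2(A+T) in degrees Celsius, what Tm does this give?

32°C

Scanning the sequence gives T=4, G=3, A=2, C=2.
AT pairs contribute 6, GC pairs contribute 5.
Tm = 2×6 + 4×5 = 32°C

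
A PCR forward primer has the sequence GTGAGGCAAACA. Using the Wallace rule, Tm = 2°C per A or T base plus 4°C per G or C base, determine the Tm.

Base counts: A=5, C=2, T=1, G=4
A+T = 6, G+C = 6
Tm = 2(6) + 4(6) = 12 + 24 = 36°C

36°C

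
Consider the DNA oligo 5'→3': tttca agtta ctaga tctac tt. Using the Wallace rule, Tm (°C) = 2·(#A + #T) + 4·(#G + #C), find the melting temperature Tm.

56°C

T=10, C=4, A=6, G=2
So N_AT = 16 and N_GC = 6.
Tm = 2(16) + 4(6) = 32 + 24 = 56°C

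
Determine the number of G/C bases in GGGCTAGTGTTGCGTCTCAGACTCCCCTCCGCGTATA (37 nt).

22

Base counts: C=12, T=10, A=5, G=10
Total G or C: 10 + 12 = 22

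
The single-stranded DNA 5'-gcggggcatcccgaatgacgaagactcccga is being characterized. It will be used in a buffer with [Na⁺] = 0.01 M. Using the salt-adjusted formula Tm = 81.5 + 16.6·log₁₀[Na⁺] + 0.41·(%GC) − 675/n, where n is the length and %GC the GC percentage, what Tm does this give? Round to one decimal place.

53.0°C

Length n = 31. C=10, G=10, T=3, A=8
G+C = 20, so %GC = 20/31 × 100 = 64.516%
Salt term: 16.6 × (-2) = -33.2
GC term: 0.41 × 64.516 = 26.452; length term: −675/31 = −21.774
Tm = 81.5 + (-33.2) + 26.452 − 21.774 = 52.978 → 53.0°C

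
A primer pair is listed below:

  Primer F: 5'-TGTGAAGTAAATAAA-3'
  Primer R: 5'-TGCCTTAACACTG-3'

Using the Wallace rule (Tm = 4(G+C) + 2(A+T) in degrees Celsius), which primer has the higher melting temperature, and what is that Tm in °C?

Primer F: A+T=12, G+C=3 → Tm = 2(12)+4(3) = 36°C
Primer R: A+T=7, G+C=6 → Tm = 2(7)+4(6) = 38°C
36°C vs 38°C → primer R is higher.

Primer R, 38°C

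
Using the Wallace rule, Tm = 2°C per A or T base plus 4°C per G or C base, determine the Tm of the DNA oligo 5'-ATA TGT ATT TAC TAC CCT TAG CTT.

62°C

Counting bases: C=5, G=2, A=6, T=11
A+T = 17, G+C = 7
Tm = 4·7 + 2·17 = 28 + 34 = 62°C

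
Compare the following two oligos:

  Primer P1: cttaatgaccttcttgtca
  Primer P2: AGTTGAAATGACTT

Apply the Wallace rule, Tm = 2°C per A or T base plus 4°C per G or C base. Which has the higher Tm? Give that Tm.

Primer P1: A+T=12, G+C=7 → Tm = 2(12)+4(7) = 52°C
Primer P2: A+T=10, G+C=4 → Tm = 2(10)+4(4) = 36°C
52°C vs 36°C → primer P1 is higher.

Primer P1, 52°C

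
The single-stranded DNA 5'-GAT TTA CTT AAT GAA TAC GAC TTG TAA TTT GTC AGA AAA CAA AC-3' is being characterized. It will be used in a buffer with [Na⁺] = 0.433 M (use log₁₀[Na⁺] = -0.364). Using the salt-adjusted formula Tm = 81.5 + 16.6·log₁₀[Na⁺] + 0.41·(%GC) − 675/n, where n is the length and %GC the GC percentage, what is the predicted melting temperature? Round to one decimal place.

Length n = 44. Counting bases: A=18, T=14, G=6, C=6
G+C = 12, so %GC = 12/44 × 100 = 27.273%
Salt term: 16.6 × (-0.364) = -6.042
GC term: 0.41 × 27.273 = 11.182; length term: −675/44 = −15.341
Tm = 81.5 + (-6.042) + 11.182 − 15.341 = 71.299 → 71.3°C

71.3°C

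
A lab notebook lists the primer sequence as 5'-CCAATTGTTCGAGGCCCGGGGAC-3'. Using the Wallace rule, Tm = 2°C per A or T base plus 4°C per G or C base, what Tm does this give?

Scanning the sequence gives T=4, G=8, C=7, A=4.
AT pairs contribute 8, GC pairs contribute 15.
Tm = 4·15 + 2·8 = 60 + 16 = 76°C

76°C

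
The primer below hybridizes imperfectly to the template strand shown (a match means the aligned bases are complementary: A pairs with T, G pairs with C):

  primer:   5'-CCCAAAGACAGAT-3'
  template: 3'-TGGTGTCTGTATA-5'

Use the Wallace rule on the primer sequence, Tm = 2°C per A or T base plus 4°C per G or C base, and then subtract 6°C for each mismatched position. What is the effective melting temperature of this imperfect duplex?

Primer base counts: A=6, T=1, G=2, C=4 → A+T=7, G+C=6
Perfect-match Tm = 2(7) + 4(6) = 14 + 24 = 38°C
Mismatches (positions where the bases are not complementary): 3 (at positions 1, 5, 11)
Effective Tm = 38 − 3×6 = 38 − 18 = 20°C

20°C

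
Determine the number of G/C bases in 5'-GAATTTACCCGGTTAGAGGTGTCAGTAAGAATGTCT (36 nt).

A=10, T=11, C=5, G=10
Total G or C: 10 + 5 = 15

15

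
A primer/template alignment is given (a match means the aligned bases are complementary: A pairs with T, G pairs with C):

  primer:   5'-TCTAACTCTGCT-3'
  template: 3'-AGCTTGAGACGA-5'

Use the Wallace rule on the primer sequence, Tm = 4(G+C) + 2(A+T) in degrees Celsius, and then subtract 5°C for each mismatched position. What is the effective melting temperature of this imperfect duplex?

29°C

Primer base counts: A=2, T=5, G=1, C=4 → A+T=7, G+C=5
Perfect-match Tm = 2(7) + 4(5) = 14 + 20 = 34°C
Mismatches (positions where the bases are not complementary): 1 (at position 3)
Effective Tm = 34 − 1×5 = 34 − 5 = 29°C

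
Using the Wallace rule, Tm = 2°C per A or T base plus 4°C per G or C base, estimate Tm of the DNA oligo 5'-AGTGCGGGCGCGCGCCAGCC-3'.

Base counts: T=1, G=9, C=8, A=2
A+T = 3, G+C = 17
Tm = 4·17 + 2·3 = 68 + 6 = 74°C

74°C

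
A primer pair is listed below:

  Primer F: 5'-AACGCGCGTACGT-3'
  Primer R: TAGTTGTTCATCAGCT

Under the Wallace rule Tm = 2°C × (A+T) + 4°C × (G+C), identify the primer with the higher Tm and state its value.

Primer R, 44°C

Primer F: A+T=5, G+C=8 → Tm = 2(5)+4(8) = 42°C
Primer R: A+T=10, G+C=6 → Tm = 2(10)+4(6) = 44°C
42°C vs 44°C → primer R is higher.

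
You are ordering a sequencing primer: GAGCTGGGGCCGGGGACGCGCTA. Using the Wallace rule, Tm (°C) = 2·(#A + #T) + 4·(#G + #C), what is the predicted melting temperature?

82°C

Counting bases: T=2, C=6, G=12, A=3
A+T = 5, G+C = 18
Tm = 2×5 + 4×18 = 82°C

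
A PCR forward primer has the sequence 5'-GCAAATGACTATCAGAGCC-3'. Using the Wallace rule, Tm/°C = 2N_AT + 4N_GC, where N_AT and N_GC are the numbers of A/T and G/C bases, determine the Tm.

Base counts: C=5, G=4, T=3, A=7
A+T = 10, G+C = 9
Tm = 2×10 + 4×9 = 56°C

56°C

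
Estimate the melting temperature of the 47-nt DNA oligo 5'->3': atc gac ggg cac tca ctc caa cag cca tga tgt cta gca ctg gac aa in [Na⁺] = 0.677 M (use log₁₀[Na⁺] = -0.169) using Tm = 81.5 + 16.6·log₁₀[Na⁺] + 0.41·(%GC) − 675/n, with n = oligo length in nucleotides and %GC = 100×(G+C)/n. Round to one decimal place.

Length n = 47. Base counts: C=15, G=10, A=14, T=8
G+C = 25, so %GC = 25/47 × 100 = 53.191%
Salt term: 16.6 × (-0.169) = -2.805
GC term: 0.41 × 53.191 = 21.808; length term: −675/47 = −14.362
Tm = 81.5 + (-2.805) + 21.808 − 14.362 = 86.141 → 86.1°C

86.1°C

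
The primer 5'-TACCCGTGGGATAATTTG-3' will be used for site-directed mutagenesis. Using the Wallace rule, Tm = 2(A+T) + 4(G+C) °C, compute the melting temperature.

52°C

Base counts: A=4, C=3, G=5, T=6
A+T = 10, G+C = 8
Tm = 2(10) + 4(8) = 20 + 32 = 52°C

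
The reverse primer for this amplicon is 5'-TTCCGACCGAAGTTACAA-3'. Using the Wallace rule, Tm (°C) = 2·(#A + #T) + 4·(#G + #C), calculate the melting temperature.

G=3, C=5, T=4, A=6
A+T = 10, G+C = 8
Tm = 2×10 + 4×8 = 52°C

52°C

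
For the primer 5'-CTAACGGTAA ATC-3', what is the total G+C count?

5

Counting bases: T=3, C=3, G=2, A=5
G+C = 2 + 3 = 5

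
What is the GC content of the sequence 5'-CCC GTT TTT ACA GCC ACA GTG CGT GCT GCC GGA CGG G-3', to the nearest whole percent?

Counting bases: C=12, T=8, A=5, G=12
G+C = 12 + 12 = 24 out of 37 bases
%GC = 24/37 × 100 = 64.86% ≈ 65%

65%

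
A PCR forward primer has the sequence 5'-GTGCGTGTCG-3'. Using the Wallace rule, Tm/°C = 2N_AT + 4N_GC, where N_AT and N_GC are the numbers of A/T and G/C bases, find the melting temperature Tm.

34°C

T=3, G=5, C=2, A=0
AT pairs contribute 3, GC pairs contribute 7.
Tm = 4·7 + 2·3 = 28 + 6 = 34°C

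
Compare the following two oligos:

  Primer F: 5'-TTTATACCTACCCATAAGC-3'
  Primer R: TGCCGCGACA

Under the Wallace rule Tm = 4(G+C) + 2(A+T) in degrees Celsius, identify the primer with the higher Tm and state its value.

Primer F: A+T=12, G+C=7 → Tm = 2(12)+4(7) = 52°C
Primer R: A+T=3, G+C=7 → Tm = 2(3)+4(7) = 34°C
52°C vs 34°C → primer F is higher.

Primer F, 52°C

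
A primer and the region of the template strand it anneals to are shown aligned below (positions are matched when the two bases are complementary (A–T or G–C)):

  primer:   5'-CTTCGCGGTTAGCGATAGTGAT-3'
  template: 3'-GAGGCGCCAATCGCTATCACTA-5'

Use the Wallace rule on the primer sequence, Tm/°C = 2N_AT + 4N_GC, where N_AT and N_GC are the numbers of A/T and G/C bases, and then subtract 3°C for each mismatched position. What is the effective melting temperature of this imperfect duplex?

Primer base counts: A=4, T=7, G=7, C=4 → A+T=11, G+C=11
Perfect-match Tm = 2(11) + 4(11) = 22 + 44 = 66°C
Mismatches (positions where the bases are not complementary): 1 (at position 3)
Effective Tm = 66 − 1×3 = 66 − 3 = 63°C

63°C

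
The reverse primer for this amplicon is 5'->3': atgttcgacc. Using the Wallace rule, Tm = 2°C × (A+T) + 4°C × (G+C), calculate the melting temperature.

30°C

Base counts: C=3, T=3, A=2, G=2
AT pairs contribute 5, GC pairs contribute 5.
Tm = 2(5) + 4(5) = 10 + 20 = 30°C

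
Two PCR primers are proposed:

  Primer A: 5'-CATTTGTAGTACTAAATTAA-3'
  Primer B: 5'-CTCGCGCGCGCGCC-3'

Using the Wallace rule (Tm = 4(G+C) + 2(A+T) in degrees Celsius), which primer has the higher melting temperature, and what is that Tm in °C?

Primer A: A+T=16, G+C=4 → Tm = 2(16)+4(4) = 48°C
Primer B: A+T=1, G+C=13 → Tm = 2(1)+4(13) = 54°C
48°C vs 54°C → primer B is higher.

Primer B, 54°C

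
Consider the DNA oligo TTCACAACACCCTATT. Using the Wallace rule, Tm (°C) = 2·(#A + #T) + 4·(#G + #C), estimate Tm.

Scanning the sequence gives G=0, C=6, T=5, A=5.
So N_AT = 10 and N_GC = 6.
Tm = 4·6 + 2·10 = 24 + 20 = 44°C

44°C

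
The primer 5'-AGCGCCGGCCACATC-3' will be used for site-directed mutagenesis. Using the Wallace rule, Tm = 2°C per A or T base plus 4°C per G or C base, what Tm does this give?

52°C

C=7, A=3, G=4, T=1
A+T = 4, G+C = 11
Tm = 2(4) + 4(11) = 8 + 44 = 52°C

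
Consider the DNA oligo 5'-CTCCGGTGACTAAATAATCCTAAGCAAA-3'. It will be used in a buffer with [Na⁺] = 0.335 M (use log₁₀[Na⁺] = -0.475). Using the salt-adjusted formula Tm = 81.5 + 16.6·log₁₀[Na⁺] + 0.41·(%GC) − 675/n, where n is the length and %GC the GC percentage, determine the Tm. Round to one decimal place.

65.6°C

Length n = 28. Base counts: T=6, A=11, C=7, G=4
G+C = 11, so %GC = 11/28 × 100 = 39.286%
Salt term: 16.6 × (-0.475) = -7.885
GC term: 0.41 × 39.286 = 16.107; length term: −675/28 = −24.107
Tm = 81.5 + (-7.885) + 16.107 − 24.107 = 65.615 → 65.6°C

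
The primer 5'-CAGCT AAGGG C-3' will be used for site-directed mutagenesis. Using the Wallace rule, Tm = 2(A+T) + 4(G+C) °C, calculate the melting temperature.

36°C

C=3, T=1, A=3, G=4
A+T = 4, G+C = 7
Tm = 2(4) + 4(7) = 8 + 28 = 36°C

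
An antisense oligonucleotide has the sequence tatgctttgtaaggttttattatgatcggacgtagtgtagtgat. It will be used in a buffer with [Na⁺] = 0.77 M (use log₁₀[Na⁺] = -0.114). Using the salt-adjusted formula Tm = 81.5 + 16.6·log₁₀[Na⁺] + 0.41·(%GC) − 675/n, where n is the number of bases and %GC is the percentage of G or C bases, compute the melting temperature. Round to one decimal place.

Length n = 44. Counting bases: T=19, C=3, G=12, A=10
G+C = 15, so %GC = 15/44 × 100 = 34.091%
Salt term: 16.6 × (-0.114) = -1.892
GC term: 0.41 × 34.091 = 13.977; length term: −675/44 = −15.341
Tm = 81.5 + (-1.892) + 13.977 − 15.341 = 78.244 → 78.2°C

78.2°C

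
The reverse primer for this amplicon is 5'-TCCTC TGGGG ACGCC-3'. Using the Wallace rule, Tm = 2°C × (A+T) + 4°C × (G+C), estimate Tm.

52°C

Counting bases: C=6, A=1, T=3, G=5
So N_AT = 4 and N_GC = 11.
Tm = 2(4) + 4(11) = 8 + 44 = 52°C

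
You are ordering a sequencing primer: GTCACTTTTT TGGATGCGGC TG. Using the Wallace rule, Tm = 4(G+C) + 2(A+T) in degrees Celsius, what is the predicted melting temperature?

Base counts: C=4, A=2, T=9, G=7
AT pairs contribute 11, GC pairs contribute 11.
Tm = 2(11) + 4(11) = 22 + 44 = 66°C

66°C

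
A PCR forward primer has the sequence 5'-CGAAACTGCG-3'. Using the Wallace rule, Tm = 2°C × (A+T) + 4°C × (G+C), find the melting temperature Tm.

32°C

Base counts: C=3, T=1, G=3, A=3
A+T = 4, G+C = 6
Tm = 4·6 + 2·4 = 24 + 8 = 32°C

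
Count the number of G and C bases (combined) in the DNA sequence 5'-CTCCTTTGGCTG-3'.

Scanning the sequence gives C=4, T=5, A=0, G=3.
G+C = 3 + 4 = 7

7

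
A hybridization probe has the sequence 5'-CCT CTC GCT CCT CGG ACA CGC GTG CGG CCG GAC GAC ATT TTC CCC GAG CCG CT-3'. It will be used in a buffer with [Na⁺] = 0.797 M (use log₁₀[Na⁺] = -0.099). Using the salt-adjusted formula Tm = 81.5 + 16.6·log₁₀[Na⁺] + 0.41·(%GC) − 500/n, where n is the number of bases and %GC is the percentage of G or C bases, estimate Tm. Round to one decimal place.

99.0°C

Length n = 53. Counting bases: T=10, C=23, A=6, G=14
G+C = 37, so %GC = 37/53 × 100 = 69.811%
Salt term: 16.6 × (-0.099) = -1.643
GC term: 0.41 × 69.811 = 28.623; length term: −500/53 = −9.434
Tm = 81.5 + (-1.643) + 28.623 − 9.434 = 99.046 → 99.0°C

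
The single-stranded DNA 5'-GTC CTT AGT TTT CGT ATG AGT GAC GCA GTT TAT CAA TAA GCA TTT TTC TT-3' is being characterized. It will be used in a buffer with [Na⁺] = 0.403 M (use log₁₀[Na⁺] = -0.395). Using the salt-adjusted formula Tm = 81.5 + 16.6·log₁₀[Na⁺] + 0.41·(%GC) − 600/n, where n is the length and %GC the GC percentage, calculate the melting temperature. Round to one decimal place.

Length n = 50. Scanning the sequence gives G=9, T=22, C=8, A=11.
G+C = 17, so %GC = 17/50 × 100 = 34%
Salt term: 16.6 × (-0.395) = -6.557
GC term: 0.41 × 34 = 13.94; length term: −600/50 = −12
Tm = 81.5 + (-6.557) + 13.94 − 12 = 76.883 → 76.9°C

76.9°C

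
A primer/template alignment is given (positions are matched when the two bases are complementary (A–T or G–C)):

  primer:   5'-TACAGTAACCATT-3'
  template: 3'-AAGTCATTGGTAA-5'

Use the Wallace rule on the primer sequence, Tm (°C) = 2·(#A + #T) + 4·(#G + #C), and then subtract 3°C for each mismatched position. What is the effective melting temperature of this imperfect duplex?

Primer base counts: A=5, T=4, G=1, C=3 → A+T=9, G+C=4
Perfect-match Tm = 2(9) + 4(4) = 18 + 16 = 34°C
Mismatches (positions where the bases are not complementary): 1 (at position 2)
Effective Tm = 34 − 1×3 = 34 − 3 = 31°C

31°C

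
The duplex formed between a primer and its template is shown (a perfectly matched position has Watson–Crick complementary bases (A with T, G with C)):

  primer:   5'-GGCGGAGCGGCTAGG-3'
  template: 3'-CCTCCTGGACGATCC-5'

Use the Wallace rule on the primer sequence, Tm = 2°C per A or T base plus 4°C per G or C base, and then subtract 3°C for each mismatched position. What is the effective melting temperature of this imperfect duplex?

Primer base counts: A=2, T=1, G=9, C=3 → A+T=3, G+C=12
Perfect-match Tm = 2(3) + 4(12) = 6 + 48 = 54°C
Mismatches (positions where the bases are not complementary): 3 (at positions 3, 7, 9)
Effective Tm = 54 − 3×3 = 54 − 9 = 45°C

45°C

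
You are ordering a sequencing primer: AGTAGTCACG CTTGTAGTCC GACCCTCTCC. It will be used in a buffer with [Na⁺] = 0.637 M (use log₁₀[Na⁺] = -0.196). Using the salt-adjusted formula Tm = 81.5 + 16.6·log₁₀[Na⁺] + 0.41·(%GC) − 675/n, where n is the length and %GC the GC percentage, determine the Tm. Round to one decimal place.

Length n = 30. Scanning the sequence gives A=5, C=11, G=6, T=8.
G+C = 17, so %GC = 17/30 × 100 = 56.667%
Salt term: 16.6 × (-0.196) = -3.254
GC term: 0.41 × 56.667 = 23.233; length term: −675/30 = −22.5
Tm = 81.5 + (-3.254) + 23.233 − 22.5 = 78.979 → 79.0°C

79.0°C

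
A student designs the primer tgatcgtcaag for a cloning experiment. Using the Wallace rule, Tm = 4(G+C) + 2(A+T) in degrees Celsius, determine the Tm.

Counting bases: T=3, C=2, A=3, G=3
AT pairs contribute 6, GC pairs contribute 5.
Tm = 2(6) + 4(5) = 12 + 20 = 32°C

32°C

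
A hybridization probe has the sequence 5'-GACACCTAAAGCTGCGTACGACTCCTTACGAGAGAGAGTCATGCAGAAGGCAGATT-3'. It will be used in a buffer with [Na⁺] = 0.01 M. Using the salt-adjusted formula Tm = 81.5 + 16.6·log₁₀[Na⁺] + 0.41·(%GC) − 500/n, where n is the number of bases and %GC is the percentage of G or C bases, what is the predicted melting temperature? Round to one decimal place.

59.9°C

Length n = 56. Base counts: C=13, T=10, G=15, A=18
G+C = 28, so %GC = 28/56 × 100 = 50%
Salt term: 16.6 × (-2) = -33.2
GC term: 0.41 × 50 = 20.5; length term: −500/56 = −8.929
Tm = 81.5 + (-33.2) + 20.5 − 8.929 = 59.871 → 59.9°C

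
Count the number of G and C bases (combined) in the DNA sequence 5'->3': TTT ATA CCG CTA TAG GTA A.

Counting bases: T=7, C=3, A=6, G=3
G+C = 3 + 3 = 6

6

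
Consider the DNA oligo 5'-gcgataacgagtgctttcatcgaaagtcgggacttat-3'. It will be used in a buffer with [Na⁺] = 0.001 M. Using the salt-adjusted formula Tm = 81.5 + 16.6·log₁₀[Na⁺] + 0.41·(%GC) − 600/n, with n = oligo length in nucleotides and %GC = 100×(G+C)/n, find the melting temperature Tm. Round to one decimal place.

Length n = 37. G=10, C=7, A=10, T=10
G+C = 17, so %GC = 17/37 × 100 = 45.946%
Salt term: 16.6 × (-3) = -49.8
GC term: 0.41 × 45.946 = 18.838; length term: −600/37 = −16.216
Tm = 81.5 + (-49.8) + 18.838 − 16.216 = 34.322 → 34.3°C

34.3°C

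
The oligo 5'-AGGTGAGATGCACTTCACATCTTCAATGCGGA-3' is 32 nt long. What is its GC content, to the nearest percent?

Counting bases: T=8, C=7, G=8, A=9
G+C = 8 + 7 = 15 out of 32 bases
%GC = 15/32 × 100 = 46.88% ≈ 47%

47%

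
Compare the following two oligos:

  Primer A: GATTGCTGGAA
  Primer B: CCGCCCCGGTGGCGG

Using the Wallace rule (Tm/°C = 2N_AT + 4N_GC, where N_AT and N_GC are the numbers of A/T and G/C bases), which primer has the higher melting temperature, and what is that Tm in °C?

Primer A: A+T=6, G+C=5 → Tm = 2(6)+4(5) = 32°C
Primer B: A+T=1, G+C=14 → Tm = 2(1)+4(14) = 58°C
32°C vs 58°C → primer B is higher.

Primer B, 58°C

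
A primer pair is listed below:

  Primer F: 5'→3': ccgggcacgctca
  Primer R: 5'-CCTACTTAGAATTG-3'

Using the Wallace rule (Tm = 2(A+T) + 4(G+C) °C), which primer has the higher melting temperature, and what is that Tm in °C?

Primer F: A+T=3, G+C=10 → Tm = 2(3)+4(10) = 46°C
Primer R: A+T=9, G+C=5 → Tm = 2(9)+4(5) = 38°C
46°C vs 38°C → primer F is higher.

Primer F, 46°C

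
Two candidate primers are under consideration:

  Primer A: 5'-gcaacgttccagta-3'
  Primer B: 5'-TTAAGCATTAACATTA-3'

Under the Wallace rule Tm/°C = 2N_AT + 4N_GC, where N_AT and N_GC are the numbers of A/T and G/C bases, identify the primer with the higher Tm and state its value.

Primer A: A+T=7, G+C=7 → Tm = 2(7)+4(7) = 42°C
Primer B: A+T=13, G+C=3 → Tm = 2(13)+4(3) = 38°C
42°C vs 38°C → primer A is higher.

Primer A, 42°C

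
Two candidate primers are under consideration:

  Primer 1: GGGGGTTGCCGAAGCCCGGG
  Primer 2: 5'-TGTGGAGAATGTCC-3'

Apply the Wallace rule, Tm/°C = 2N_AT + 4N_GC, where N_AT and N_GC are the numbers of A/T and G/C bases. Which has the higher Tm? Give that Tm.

Primer 1, 72°C

Primer 1: A+T=4, G+C=16 → Tm = 2(4)+4(16) = 72°C
Primer 2: A+T=7, G+C=7 → Tm = 2(7)+4(7) = 42°C
72°C vs 42°C → primer 1 is higher.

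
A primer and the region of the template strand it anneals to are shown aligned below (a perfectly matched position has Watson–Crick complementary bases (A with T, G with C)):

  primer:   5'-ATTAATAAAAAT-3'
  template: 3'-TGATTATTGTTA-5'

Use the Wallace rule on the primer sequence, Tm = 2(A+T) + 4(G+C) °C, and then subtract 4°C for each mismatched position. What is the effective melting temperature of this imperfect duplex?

16°C

Primer base counts: A=8, T=4, G=0, C=0 → A+T=12, G+C=0
Perfect-match Tm = 2(12) + 4(0) = 24 + 0 = 24°C
Mismatches (positions where the bases are not complementary): 2 (at positions 2, 9)
Effective Tm = 24 − 2×4 = 24 − 8 = 16°C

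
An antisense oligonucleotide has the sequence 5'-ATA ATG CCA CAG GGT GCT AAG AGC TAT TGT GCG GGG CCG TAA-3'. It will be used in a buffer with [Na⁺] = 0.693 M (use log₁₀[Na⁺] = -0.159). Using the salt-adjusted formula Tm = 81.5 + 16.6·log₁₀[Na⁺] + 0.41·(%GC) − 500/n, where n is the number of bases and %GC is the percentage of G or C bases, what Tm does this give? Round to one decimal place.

Length n = 42. Scanning the sequence gives A=11, C=8, T=9, G=14.
G+C = 22, so %GC = 22/42 × 100 = 52.381%
Salt term: 16.6 × (-0.159) = -2.639
GC term: 0.41 × 52.381 = 21.476; length term: −500/42 = −11.905
Tm = 81.5 + (-2.639) + 21.476 − 11.905 = 88.432 → 88.4°C

88.4°C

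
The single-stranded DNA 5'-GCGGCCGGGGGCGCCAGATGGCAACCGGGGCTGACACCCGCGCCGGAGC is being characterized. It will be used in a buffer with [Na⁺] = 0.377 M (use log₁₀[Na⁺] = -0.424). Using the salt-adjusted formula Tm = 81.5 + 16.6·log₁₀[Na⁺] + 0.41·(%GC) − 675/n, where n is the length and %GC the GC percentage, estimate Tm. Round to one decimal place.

Length n = 49. Counting bases: A=7, T=2, C=18, G=22
G+C = 40, so %GC = 40/49 × 100 = 81.633%
Salt term: 16.6 × (-0.424) = -7.038
GC term: 0.41 × 81.633 = 33.47; length term: −675/49 = −13.776
Tm = 81.5 + (-7.038) + 33.47 − 13.776 = 94.156 → 94.2°C

94.2°C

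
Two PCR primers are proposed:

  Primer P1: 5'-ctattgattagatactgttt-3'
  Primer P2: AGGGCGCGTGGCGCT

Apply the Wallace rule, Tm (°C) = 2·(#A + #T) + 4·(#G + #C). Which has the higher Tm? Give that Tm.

Primer P2, 54°C

Primer P1: A+T=15, G+C=5 → Tm = 2(15)+4(5) = 50°C
Primer P2: A+T=3, G+C=12 → Tm = 2(3)+4(12) = 54°C
50°C vs 54°C → primer P2 is higher.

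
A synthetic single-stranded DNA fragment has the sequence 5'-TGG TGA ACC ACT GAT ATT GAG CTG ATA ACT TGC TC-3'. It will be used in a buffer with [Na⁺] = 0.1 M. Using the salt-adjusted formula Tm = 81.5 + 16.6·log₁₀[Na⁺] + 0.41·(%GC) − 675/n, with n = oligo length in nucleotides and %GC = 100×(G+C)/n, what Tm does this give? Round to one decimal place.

63.2°C

Length n = 35. Scanning the sequence gives C=7, A=9, T=11, G=8.
G+C = 15, so %GC = 15/35 × 100 = 42.857%
Salt term: 16.6 × (-1) = -16.6
GC term: 0.41 × 42.857 = 17.571; length term: −675/35 = −19.286
Tm = 81.5 + (-16.6) + 17.571 − 19.286 = 63.185 → 63.2°C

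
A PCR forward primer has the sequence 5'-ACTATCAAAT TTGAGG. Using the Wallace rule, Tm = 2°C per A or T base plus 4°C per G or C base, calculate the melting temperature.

42°C

Base counts: C=2, A=6, G=3, T=5
So N_AT = 11 and N_GC = 5.
Tm = 4·5 + 2·11 = 20 + 22 = 42°C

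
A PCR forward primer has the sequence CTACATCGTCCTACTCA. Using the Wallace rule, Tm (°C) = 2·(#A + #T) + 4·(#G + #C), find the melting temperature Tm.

50°C

G=1, C=7, A=4, T=5
AT pairs contribute 9, GC pairs contribute 8.
Tm = 4·8 + 2·9 = 32 + 18 = 50°C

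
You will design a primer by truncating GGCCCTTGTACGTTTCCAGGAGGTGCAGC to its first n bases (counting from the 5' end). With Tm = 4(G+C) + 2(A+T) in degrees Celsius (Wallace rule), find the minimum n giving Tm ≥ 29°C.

n = 9

First 8 bases: GGCCCTTG → Tm = 28°C (< 29°C)
First 9 bases: GGCCCTTGT → Tm = 30°C (≥ 29°C)
Since every base adds ≥2°C, Tm only increases with n, so the threshold is first crossed at n = 9.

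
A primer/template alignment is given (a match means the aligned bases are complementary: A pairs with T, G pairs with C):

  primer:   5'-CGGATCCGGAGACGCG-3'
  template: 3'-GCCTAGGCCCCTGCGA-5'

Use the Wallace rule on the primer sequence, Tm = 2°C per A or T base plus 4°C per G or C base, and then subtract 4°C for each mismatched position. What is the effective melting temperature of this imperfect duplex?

48°C

Primer base counts: A=3, T=1, G=7, C=5 → A+T=4, G+C=12
Perfect-match Tm = 2(4) + 4(12) = 8 + 48 = 56°C
Mismatches (positions where the bases are not complementary): 2 (at positions 10, 16)
Effective Tm = 56 − 2×4 = 56 − 8 = 48°C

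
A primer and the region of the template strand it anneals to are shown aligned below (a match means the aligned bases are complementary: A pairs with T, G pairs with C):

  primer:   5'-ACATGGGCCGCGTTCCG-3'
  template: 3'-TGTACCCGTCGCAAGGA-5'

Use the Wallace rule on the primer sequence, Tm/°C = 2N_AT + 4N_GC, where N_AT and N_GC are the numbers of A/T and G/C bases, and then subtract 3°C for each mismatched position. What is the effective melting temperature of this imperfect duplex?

52°C

Primer base counts: A=2, T=3, G=6, C=6 → A+T=5, G+C=12
Perfect-match Tm = 2(5) + 4(12) = 10 + 48 = 58°C
Mismatches (positions where the bases are not complementary): 2 (at positions 9, 17)
Effective Tm = 58 − 2×3 = 58 − 6 = 52°C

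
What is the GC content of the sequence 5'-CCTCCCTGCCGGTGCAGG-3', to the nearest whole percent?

78%

Scanning the sequence gives A=1, T=3, C=8, G=6.
G+C = 6 + 8 = 14 out of 18 bases
%GC = 14/18 × 100 = 77.78% ≈ 78%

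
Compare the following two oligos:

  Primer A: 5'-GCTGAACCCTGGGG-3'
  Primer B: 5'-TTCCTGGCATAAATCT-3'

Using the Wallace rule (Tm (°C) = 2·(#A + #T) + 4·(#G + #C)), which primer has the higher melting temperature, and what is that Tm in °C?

Primer A, 48°C

Primer A: A+T=4, G+C=10 → Tm = 2(4)+4(10) = 48°C
Primer B: A+T=10, G+C=6 → Tm = 2(10)+4(6) = 44°C
48°C vs 44°C → primer A is higher.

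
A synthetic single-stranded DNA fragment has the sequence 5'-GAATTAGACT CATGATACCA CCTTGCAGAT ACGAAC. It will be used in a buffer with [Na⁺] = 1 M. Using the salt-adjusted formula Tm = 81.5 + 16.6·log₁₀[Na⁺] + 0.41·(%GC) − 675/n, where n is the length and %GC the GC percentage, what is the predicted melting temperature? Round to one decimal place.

Length n = 36. Scanning the sequence gives C=9, G=6, T=8, A=13.
G+C = 15, so %GC = 15/36 × 100 = 41.667%
Salt term: 16.6 × (0) = 0
GC term: 0.41 × 41.667 = 17.083; length term: −675/36 = −18.75
Tm = 81.5 + (0) + 17.083 − 18.75 = 79.833 → 79.8°C

79.8°C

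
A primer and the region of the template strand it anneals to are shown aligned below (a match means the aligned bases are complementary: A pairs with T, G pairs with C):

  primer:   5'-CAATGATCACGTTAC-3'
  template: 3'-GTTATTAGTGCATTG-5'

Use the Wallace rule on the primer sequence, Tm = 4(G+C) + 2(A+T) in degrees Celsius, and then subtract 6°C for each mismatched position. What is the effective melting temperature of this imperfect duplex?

Primer base counts: A=5, T=4, G=2, C=4 → A+T=9, G+C=6
Perfect-match Tm = 2(9) + 4(6) = 18 + 24 = 42°C
Mismatches (positions where the bases are not complementary): 2 (at positions 5, 13)
Effective Tm = 42 − 2×6 = 42 − 12 = 30°C

30°C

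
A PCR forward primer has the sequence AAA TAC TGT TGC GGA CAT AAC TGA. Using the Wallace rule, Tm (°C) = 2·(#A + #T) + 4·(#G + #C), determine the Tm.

C=4, T=6, A=9, G=5
AT pairs contribute 15, GC pairs contribute 9.
Tm = 4·9 + 2·15 = 36 + 30 = 66°C

66°C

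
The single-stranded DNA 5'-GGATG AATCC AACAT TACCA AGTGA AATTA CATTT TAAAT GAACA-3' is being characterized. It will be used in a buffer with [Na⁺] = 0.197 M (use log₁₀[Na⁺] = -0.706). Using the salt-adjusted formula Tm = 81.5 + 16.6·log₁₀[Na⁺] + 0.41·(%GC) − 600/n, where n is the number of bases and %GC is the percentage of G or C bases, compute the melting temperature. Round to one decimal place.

68.3°C

Length n = 45. G=6, A=20, T=12, C=7
G+C = 13, so %GC = 13/45 × 100 = 28.889%
Salt term: 16.6 × (-0.706) = -11.72
GC term: 0.41 × 28.889 = 11.844; length term: −600/45 = −13.333
Tm = 81.5 + (-11.72) + 11.844 − 13.333 = 68.291 → 68.3°C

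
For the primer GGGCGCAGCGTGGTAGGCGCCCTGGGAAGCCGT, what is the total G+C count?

25

Base counts: C=9, G=16, T=4, A=4
Total G or C: 16 + 9 = 25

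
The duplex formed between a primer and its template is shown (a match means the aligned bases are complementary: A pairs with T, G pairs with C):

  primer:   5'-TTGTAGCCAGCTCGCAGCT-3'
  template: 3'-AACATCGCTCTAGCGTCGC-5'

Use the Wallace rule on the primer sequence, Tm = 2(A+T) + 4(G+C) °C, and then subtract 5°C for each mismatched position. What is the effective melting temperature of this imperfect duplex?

45°C

Primer base counts: A=3, T=5, G=5, C=6 → A+T=8, G+C=11
Perfect-match Tm = 2(8) + 4(11) = 16 + 44 = 60°C
Mismatches (positions where the bases are not complementary): 3 (at positions 8, 11, 19)
Effective Tm = 60 − 3×5 = 60 − 15 = 45°C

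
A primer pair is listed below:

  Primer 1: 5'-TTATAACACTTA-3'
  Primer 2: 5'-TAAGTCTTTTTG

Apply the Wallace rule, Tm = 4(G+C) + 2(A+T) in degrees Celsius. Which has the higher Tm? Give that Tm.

Primer 1: A+T=10, G+C=2 → Tm = 2(10)+4(2) = 28°C
Primer 2: A+T=9, G+C=3 → Tm = 2(9)+4(3) = 30°C
28°C vs 30°C → primer 2 is higher.

Primer 2, 30°C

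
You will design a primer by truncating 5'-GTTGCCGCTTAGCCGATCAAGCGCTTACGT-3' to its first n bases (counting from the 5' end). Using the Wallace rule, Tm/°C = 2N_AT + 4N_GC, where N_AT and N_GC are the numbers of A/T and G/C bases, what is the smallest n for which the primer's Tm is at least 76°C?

n = 24

First 23 bases: GTTGCCGCTTAGCCGATCAAGCG → Tm = 74°C (< 76°C)
First 24 bases: GTTGCCGCTTAGCCGATCAAGCGC → Tm = 78°C (≥ 76°C)
Since every base adds ≥2°C, Tm only increases with n, so the threshold is first crossed at n = 24.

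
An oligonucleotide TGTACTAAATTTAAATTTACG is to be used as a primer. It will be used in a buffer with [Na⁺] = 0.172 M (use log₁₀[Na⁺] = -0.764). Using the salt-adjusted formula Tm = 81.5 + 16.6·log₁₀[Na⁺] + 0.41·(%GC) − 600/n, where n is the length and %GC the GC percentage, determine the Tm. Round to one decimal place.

48.1°C

Length n = 21. T=9, G=2, A=8, C=2
G+C = 4, so %GC = 4/21 × 100 = 19.048%
Salt term: 16.6 × (-0.764) = -12.682
GC term: 0.41 × 19.048 = 7.81; length term: −600/21 = −28.571
Tm = 81.5 + (-12.682) + 7.81 − 28.571 = 48.057 → 48.1°C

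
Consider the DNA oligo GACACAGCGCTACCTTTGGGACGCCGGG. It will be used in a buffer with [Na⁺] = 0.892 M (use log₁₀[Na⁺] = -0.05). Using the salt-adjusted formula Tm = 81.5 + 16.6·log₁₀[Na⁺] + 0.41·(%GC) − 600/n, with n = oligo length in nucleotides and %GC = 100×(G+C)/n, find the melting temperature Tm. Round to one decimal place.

87.1°C

Length n = 28. T=4, C=9, A=5, G=10
G+C = 19, so %GC = 19/28 × 100 = 67.857%
Salt term: 16.6 × (-0.05) = -0.83
GC term: 0.41 × 67.857 = 27.821; length term: −600/28 = −21.429
Tm = 81.5 + (-0.83) + 27.821 − 21.429 = 87.062 → 87.1°C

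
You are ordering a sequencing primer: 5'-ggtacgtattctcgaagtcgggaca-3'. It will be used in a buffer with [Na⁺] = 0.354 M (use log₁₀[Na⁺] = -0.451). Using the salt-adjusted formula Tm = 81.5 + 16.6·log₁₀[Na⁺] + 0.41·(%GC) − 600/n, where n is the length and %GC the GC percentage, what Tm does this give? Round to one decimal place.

71.3°C

Length n = 25. A=6, T=6, C=5, G=8
G+C = 13, so %GC = 13/25 × 100 = 52%
Salt term: 16.6 × (-0.451) = -7.487
GC term: 0.41 × 52 = 21.32; length term: −600/25 = −24
Tm = 81.5 + (-7.487) + 21.32 − 24 = 71.333 → 71.3°C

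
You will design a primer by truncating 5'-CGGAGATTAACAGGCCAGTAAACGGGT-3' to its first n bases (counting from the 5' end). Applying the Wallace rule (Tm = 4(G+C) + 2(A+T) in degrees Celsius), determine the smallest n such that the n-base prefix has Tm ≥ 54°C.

n = 18

First 17 bases: CGGAGATTAACAGGCCA → Tm = 52°C (< 54°C)
First 18 bases: CGGAGATTAACAGGCCAG → Tm = 56°C (≥ 54°C)
Each additional base adds 2°C (A/T) or 4°C (G/C), so Tm is non-decreasing in n; n = 18 is the first length to reach 54°C.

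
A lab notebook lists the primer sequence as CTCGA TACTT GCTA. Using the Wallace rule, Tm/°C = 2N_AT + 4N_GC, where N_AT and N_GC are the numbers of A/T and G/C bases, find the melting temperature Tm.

40°C

Scanning the sequence gives G=2, T=5, C=4, A=3.
So N_AT = 8 and N_GC = 6.
Tm = 2×8 + 4×6 = 40°C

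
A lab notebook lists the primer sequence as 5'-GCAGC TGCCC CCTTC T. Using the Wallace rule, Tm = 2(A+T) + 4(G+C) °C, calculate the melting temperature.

54°C

Base counts: A=1, C=8, G=3, T=4
A+T = 5, G+C = 11
Tm = 4·11 + 2·5 = 44 + 10 = 54°C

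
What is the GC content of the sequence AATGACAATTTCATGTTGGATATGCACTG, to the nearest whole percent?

34%

Counting bases: T=10, G=6, A=9, C=4
G+C = 6 + 4 = 10 out of 29 bases
%GC = 10/29 × 100 = 34.48% ≈ 34%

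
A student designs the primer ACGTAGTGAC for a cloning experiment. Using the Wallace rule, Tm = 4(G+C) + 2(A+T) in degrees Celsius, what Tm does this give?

30°C

Base counts: A=3, T=2, G=3, C=2
A+T = 5, G+C = 5
Tm = 2(5) + 4(5) = 10 + 20 = 30°C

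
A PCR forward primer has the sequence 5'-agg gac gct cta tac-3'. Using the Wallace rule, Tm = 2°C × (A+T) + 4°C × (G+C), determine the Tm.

46°C

Base counts: C=4, G=4, T=3, A=4
AT pairs contribute 7, GC pairs contribute 8.
Tm = 4·8 + 2·7 = 32 + 14 = 46°C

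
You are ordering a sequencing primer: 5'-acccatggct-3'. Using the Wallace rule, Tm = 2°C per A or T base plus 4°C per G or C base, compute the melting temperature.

32°C

T=2, A=2, C=4, G=2
A+T = 4, G+C = 6
Tm = 2(4) + 4(6) = 8 + 24 = 32°C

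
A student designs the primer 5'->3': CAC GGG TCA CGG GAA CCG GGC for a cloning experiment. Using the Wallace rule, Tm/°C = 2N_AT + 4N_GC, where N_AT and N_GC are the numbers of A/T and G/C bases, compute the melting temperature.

74°C

Scanning the sequence gives A=4, C=7, G=9, T=1.
So N_AT = 5 and N_GC = 16.
Tm = 2×5 + 4×16 = 74°C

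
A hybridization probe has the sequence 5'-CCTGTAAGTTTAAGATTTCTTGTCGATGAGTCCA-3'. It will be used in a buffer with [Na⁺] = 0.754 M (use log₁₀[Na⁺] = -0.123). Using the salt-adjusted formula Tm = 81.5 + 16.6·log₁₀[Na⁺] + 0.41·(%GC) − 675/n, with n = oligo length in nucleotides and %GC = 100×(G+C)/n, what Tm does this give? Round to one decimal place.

Length n = 34. Scanning the sequence gives C=6, G=7, T=13, A=8.
G+C = 13, so %GC = 13/34 × 100 = 38.235%
Salt term: 16.6 × (-0.123) = -2.042
GC term: 0.41 × 38.235 = 15.676; length term: −675/34 = −19.853
Tm = 81.5 + (-2.042) + 15.676 − 19.853 = 75.281 → 75.3°C

75.3°C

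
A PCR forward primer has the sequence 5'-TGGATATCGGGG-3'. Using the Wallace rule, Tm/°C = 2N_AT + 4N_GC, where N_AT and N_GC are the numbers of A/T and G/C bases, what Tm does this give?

38°C

Base counts: T=3, C=1, G=6, A=2
AT pairs contribute 5, GC pairs contribute 7.
Tm = 4·7 + 2·5 = 28 + 10 = 38°C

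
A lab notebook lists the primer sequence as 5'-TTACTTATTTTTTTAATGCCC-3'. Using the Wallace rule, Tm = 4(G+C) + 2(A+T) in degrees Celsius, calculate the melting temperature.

52°C

Counting bases: G=1, A=4, C=4, T=12
A+T = 16, G+C = 5
Tm = 4·5 + 2·16 = 20 + 32 = 52°C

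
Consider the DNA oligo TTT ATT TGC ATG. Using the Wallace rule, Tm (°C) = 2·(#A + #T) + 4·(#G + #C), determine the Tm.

30°C

Scanning the sequence gives T=7, G=2, A=2, C=1.
So N_AT = 9 and N_GC = 3.
Tm = 2(9) + 4(3) = 18 + 12 = 30°C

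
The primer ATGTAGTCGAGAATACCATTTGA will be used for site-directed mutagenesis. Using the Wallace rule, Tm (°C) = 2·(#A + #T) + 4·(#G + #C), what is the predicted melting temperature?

T=7, C=3, A=8, G=5
AT pairs contribute 15, GC pairs contribute 8.
Tm = 2×15 + 4×8 = 62°C

62°C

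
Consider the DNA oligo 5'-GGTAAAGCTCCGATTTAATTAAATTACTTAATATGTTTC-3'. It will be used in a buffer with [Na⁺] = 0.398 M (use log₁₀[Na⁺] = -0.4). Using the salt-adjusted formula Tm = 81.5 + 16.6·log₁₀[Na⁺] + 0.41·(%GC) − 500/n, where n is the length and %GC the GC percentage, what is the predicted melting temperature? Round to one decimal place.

72.6°C

Length n = 39. Base counts: A=13, C=5, G=5, T=16
G+C = 10, so %GC = 10/39 × 100 = 25.641%
Salt term: 16.6 × (-0.4) = -6.64
GC term: 0.41 × 25.641 = 10.513; length term: −500/39 = −12.821
Tm = 81.5 + (-6.64) + 10.513 − 12.821 = 72.552 → 72.6°C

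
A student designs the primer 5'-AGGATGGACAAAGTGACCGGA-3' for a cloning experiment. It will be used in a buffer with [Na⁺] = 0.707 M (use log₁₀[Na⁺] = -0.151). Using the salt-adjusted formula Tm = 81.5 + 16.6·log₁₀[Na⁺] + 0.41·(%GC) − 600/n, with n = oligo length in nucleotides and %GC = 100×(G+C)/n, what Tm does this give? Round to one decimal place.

71.9°C

Length n = 21. Base counts: T=2, C=3, A=8, G=8
G+C = 11, so %GC = 11/21 × 100 = 52.381%
Salt term: 16.6 × (-0.151) = -2.507
GC term: 0.41 × 52.381 = 21.476; length term: −600/21 = −28.571
Tm = 81.5 + (-2.507) + 21.476 − 28.571 = 71.898 → 71.9°C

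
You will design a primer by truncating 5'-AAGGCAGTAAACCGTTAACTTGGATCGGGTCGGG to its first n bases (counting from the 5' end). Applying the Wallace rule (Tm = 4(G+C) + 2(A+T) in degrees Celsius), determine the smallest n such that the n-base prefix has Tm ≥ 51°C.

n = 19

First 18 bases: AAGGCAGTAAACCGTTAA → Tm = 50°C (< 51°C)
First 19 bases: AAGGCAGTAAACCGTTAAC → Tm = 54°C (≥ 51°C)
Since every base adds ≥2°C, Tm only increases with n, so the threshold is first crossed at n = 19.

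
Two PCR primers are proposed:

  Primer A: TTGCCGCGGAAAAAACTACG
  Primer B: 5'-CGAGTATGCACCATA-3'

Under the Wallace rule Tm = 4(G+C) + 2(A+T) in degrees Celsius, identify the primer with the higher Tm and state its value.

Primer A: A+T=10, G+C=10 → Tm = 2(10)+4(10) = 60°C
Primer B: A+T=8, G+C=7 → Tm = 2(8)+4(7) = 44°C
60°C vs 44°C → primer A is higher.

Primer A, 60°C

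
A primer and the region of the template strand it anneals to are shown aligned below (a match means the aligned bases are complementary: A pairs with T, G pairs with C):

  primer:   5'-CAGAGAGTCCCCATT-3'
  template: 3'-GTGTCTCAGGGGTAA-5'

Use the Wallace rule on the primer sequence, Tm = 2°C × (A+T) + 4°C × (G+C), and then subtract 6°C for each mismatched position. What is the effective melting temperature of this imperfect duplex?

40°C

Primer base counts: A=4, T=3, G=3, C=5 → A+T=7, G+C=8
Perfect-match Tm = 2(7) + 4(8) = 14 + 32 = 46°C
Mismatches (positions where the bases are not complementary): 1 (at position 3)
Effective Tm = 46 − 1×6 = 46 − 6 = 40°C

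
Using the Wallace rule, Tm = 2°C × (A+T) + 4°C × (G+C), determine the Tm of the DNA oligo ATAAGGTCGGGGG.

Base counts: G=7, A=3, C=1, T=2
AT pairs contribute 5, GC pairs contribute 8.
Tm = 2×5 + 4×8 = 42°C

42°C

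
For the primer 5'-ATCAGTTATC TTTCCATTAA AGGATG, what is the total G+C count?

8

Base counts: C=4, A=8, G=4, T=10
G+C = 4 + 4 = 8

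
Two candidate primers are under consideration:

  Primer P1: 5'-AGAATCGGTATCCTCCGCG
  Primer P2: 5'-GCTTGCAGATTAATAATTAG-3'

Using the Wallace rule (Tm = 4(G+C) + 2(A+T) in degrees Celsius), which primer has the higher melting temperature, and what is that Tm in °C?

Primer P1, 60°C

Primer P1: A+T=8, G+C=11 → Tm = 2(8)+4(11) = 60°C
Primer P2: A+T=14, G+C=6 → Tm = 2(14)+4(6) = 52°C
60°C vs 52°C → primer P1 is higher.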